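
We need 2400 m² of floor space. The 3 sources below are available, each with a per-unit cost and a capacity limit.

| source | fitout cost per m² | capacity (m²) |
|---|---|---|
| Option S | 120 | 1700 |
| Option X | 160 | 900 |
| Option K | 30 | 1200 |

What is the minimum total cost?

180000

Use sources in increasing cost order.
Option K (30): use full 1200 ; 1200 m² to go.
Take 1200 from Option S at 120 to finish.
Option X: unused.
Cost = 1200×30 + 1200×120 = 180000.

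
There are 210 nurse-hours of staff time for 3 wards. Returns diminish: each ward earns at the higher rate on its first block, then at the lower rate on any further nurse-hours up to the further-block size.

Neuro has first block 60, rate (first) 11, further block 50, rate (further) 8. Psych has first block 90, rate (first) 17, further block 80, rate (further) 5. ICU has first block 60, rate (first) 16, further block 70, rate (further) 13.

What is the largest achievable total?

3270

Order all 6 blocks by rate: Psych/tier1 17 > ICU/tier1 16 > ICU/tier2 13 > Neuro/tier1 11 > Neuro/tier2 8 > Psych/tier2 5.
Psych tier1 at 17: fill all 90 — 120 left.
ICU/tier1 (16): +60 — 60 left.
ICU/tier2: +60 of 70 at 13; pool empty.
Total = 17×90 + 16×60 + 13×60 = 3270.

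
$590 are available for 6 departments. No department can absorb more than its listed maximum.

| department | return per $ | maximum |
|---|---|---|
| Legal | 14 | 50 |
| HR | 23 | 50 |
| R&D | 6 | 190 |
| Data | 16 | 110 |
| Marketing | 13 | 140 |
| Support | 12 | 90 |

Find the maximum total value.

Highest return per $ first: HR 23 > Data 16 > Legal 14 > Marketing 13 > Support 12 > R&D 6.
HR: +50 to 50 (cap) — 540 left.
Give Data 110 to hit its cap of 110 — 430 left.
Give Legal 50 to hit its cap of 50 — 380 left.
Marketing takes 140 to reach its cap of 140 — 240 left.
Give Support 90 to hit its cap of 90 — 150 left.
Only 150 left; R&D takes them to reach 150.
Total = 14×50 + 23×50 + 6×150 + 16×110 + 13×140 + 12×90 = 7410.

7410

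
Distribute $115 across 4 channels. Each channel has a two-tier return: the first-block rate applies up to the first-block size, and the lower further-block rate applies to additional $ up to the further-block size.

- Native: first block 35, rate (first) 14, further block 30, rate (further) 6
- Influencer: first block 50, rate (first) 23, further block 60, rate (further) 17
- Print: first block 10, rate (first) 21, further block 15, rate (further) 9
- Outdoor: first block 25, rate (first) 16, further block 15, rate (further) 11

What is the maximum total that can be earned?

Rank every tier by rate: Influencer/tier1 23 > Print/tier1 21 > Influencer/tier2 17 > Outdoor/tier1 16 > Native/tier1 14 > Outdoor/tier2 11 > Print/tier2 9 > Native/tier2 6.
Influencer tier1 at 23: fill all 50 ; 65 left.
Print/tier1 (21): +10 ; 55 left.
Influencer/tier2: +55 of 60 at 17; pool empty.
Total = 23×50 + 21×10 + 17×55 = 2295.

2295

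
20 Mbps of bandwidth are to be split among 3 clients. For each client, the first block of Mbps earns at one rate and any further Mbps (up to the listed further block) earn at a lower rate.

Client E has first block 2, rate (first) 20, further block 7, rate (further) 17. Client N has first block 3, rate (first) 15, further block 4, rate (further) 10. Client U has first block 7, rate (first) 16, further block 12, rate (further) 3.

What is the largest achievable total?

Treat each block as its own option and order by rate: Client E/first 20 > Client E/second 17 > Client U/first 16 > Client N/first 15 > Client N/second 10 > Client U/second 3.
Client E/first (20): +2 → 18 left.
Client E/second (17): +7 → 11 left.
Client U/first (16): +7 → 4 left.
Client N first at 15: fill all 3 → 1 left.
1 remain; put them into Client N second at 10.
Total = 20×2 + 17×7 + 16×7 + 15×3 + 10×1 = 326.

326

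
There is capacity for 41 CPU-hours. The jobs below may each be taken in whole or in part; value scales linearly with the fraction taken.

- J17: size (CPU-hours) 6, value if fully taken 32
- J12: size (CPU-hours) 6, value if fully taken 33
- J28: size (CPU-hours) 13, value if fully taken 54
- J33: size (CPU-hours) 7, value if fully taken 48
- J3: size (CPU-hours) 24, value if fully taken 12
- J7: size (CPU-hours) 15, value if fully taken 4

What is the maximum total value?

Best value per unit of size first: J33 48/7≈6.86, J12 33/6≈5.5, J17 32/6≈5.33, J28 54/13≈4.15, J3 12/24≈0.5, J7 4/15≈0.267.
Take all of J33 (7 CPU-hours, value 48) → 34 CPU-hours left.
Take all of J12 (6 CPU-hours, value 33) → 28 CPU-hours left.
Take all of J17 (6 CPU-hours, value 32) → 22 CPU-hours left.
Take all of J28 (13 CPU-hours, value 54) → 9 CPU-hours left.
9 CPU-hours left: a 9/24 share of J3 gives 12×9/24 = 4.5.
Total value = 171.5.

171.5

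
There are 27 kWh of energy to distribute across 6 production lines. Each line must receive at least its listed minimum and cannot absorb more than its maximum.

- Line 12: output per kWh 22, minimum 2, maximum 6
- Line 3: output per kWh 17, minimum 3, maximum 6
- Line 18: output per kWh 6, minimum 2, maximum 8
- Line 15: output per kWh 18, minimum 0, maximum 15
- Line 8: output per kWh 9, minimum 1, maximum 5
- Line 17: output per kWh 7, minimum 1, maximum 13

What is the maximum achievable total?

463

Meeting every minimum uses 2+3+2+0+1+1 = 9 kWh, leaving 18.
Rank by output per kWh: Line 12 22 > Line 15 18 > Line 3 17 > Line 8 9 > Line 17 7 > Line 18 6.
Line 12: +4 to 6 (cap) → 14 left.
Only 14 left; Line 15 takes them to reach 14.
Total = 22×6 + 17×3 + 6×2 + 18×14 + 9×1 + 7×1 = 463.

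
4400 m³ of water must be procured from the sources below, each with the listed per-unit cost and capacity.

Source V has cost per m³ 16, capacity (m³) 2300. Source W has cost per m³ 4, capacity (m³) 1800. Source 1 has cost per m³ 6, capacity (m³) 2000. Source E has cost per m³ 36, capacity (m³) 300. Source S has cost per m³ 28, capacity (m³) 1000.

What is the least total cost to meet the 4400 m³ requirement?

28800

Cheapest first:
Source W (4): use full 1800 ; 2600 m³ to go.
Source 1 (6): use full 2000 ; 600 m³ to go.
Take 600 from Source V at 16 to finish.
Source S, Source E: unused.
Cost = 1800×4 + 2000×6 + 600×16 = 28800.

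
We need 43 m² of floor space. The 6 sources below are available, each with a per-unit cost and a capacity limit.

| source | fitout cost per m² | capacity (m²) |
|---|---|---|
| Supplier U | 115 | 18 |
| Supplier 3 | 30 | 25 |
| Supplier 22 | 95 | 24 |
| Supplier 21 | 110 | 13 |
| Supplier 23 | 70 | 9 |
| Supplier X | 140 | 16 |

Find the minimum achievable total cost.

2235

Cheapest first:
Supplier 3 at 30: take all 25 m² → 18 still needed.
Take 9 from Supplier 23 at 70 → need 9 more.
Take 9 from Supplier 22 at 95 to finish.
Supplier 21, Supplier U, Supplier X: unused.
Cost = 25×30 + 9×70 + 9×95 = 2235.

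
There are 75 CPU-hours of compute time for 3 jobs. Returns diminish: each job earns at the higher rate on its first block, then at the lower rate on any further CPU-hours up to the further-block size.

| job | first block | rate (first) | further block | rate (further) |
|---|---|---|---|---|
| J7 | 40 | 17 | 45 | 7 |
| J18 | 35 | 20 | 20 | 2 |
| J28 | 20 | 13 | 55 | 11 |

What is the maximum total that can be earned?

Treat each block as its own option and order by rate: J18/tier1 20 > J7/tier1 17 > J28/tier1 13 > J28/tier2 11 > J7/tier2 7 > J18/tier2 2.
J18 tier1 at 20: fill all 35 → 40 left.
J7/tier1 (17): +40 → 0 left.
Total = 20×35 + 17×40 = 1380.

1380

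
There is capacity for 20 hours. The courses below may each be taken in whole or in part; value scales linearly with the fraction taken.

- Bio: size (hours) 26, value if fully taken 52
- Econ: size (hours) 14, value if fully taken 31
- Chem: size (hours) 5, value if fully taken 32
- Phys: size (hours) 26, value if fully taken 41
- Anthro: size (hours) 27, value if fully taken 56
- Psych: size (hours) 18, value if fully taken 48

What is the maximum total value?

72

Sort by value density: Chem 32/5≈6.4, Psych 48/18≈2.67, Econ 31/14≈2.21, Anthro 56/27≈2.07, Bio 52/26≈2, Phys 41/26≈1.58.
Take all of Chem (5 hours, value 32) → 15 hours left.
Only 15 hours remain; take 15/18 of Psych for value 48×15/18 = 40.
Total value = 72.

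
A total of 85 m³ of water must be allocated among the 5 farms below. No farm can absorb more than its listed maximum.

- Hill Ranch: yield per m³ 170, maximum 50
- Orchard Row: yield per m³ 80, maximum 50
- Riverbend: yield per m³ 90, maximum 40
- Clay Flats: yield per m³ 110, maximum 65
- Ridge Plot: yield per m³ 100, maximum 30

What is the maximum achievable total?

Rank by yield per m³: Hill Ranch 170 > Clay Flats 110 > Ridge Plot 100 > Riverbend 90 > Orchard Row 80.
Hill Ranch: +50 to 50 (cap) → 35 left.
Only 35 left; Clay Flats takes them to reach 35.
Total = 170×50 + 110×35 = 12350.

12350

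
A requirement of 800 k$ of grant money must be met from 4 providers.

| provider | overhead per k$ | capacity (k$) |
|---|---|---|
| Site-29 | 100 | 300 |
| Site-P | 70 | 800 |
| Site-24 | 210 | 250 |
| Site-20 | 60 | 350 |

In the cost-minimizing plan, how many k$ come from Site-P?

Cheapest first:
Take 350 from Site-20 at 60 ; need 450 more.
Site-P at 70: take 450 of its 800 ; requirement met.
Site-29, Site-24: unused.

450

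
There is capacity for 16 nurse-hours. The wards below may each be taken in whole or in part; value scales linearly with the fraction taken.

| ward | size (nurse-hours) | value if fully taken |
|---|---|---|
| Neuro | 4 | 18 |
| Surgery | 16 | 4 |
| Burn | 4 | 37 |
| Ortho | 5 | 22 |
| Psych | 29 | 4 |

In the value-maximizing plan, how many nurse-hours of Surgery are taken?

Sort by value density: Burn 37/4≈9.25, Neuro 18/4≈4.5, Ortho 22/5≈4.4, Surgery 4/16≈0.25, Psych 4/29≈0.138.
All 4 nurse-hours of Burn fit (value 37) — 12 remain.
All 4 nurse-hours of Neuro fit (value 18) — 8 remain.
All 5 nurse-hours of Ortho fit (value 22) — 3 remain.
Fill the last 3 nurse-hours with part of Surgery: 3/16 of it earns 0.75.

3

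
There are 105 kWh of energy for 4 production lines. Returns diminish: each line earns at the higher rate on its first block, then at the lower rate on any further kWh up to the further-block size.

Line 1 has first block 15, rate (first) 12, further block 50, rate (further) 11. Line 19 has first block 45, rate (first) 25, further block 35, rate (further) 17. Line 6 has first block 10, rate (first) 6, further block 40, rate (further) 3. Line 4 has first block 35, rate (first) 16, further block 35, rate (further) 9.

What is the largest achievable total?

2120

Treat each block as its own option and order by rate: Line 19/first 25 > Line 19/second 17 > Line 4/first 16 > Line 1/first 12 > Line 1/second 11 > Line 4/second 9 > Line 6/first 6 > Line 6/second 3.
Line 19/first (25): +45 ; 60 left.
Line 19 second at 17: fill all 35 ; 25 left.
Line 4/first: +25 of 35 at 16; pool empty.
Total = 25×45 + 17×35 + 16×25 = 2120.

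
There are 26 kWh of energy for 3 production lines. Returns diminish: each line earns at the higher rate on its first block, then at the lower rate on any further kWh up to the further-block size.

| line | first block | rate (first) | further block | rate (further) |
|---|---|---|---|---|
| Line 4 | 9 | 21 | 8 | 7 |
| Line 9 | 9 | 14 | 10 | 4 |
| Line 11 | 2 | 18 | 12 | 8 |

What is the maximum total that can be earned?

Treat each block as its own option and order by rate: Line 4/tier1 21 > Line 11/tier1 18 > Line 9/tier1 14 > Line 11/tier2 8 > Line 4/tier2 7 > Line 9/tier2 4.
Line 4 tier1 at 21: fill all 9 ; 17 left.
Fill Line 11 tier1 block (2 at 18) ; 15 left.
Line 9/tier1 (14): +9 ; 6 left.
6 remain; put them into Line 11 tier2 at 8.
Total = 21×9 + 18×2 + 14×9 + 8×6 = 399.

399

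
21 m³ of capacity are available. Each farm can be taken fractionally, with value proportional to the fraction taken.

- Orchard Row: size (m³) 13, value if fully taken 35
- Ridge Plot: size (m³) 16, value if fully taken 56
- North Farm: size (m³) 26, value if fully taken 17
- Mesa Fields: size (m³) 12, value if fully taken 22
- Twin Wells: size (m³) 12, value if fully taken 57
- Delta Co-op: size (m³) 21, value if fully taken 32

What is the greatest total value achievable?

88.5

Sort by value density: Twin Wells 57/12≈4.75, Ridge Plot 56/16≈3.5, Orchard Row 35/13≈2.69, Mesa Fields 22/12≈1.83, Delta Co-op 32/21≈1.52, North Farm 17/26≈0.654.
Take all of Twin Wells (12 m³, value 57) → 9 m³ left.
Fill the last 9 m³ with part of Ridge Plot: 9/16 of it earns 31.5.
Total value = 88.5.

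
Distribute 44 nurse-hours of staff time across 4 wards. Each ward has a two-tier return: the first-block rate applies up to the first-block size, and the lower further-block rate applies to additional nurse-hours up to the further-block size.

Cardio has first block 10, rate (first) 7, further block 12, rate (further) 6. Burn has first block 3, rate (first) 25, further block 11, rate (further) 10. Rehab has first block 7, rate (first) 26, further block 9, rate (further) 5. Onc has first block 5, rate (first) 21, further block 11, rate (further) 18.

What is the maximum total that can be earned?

719

Order all 8 blocks by rate: Rehab/T1 26 > Burn/T1 25 > Onc/T1 21 > Onc/T2 18 > Burn/T2 10 > Cardio/T1 7 > Cardio/T2 6 > Rehab/T2 5.
Rehab/T1 (26): +7 → 37 left.
Burn/T1 (25): +3 → 34 left.
Onc/T1 (21): +5 → 29 left.
Onc T2 at 18: fill all 11 → 18 left.
Burn/T2 (10): +11 → 7 left.
7 remain; put them into Cardio T1 at 7.
Total = 26×7 + 25×3 + 21×5 + 18×11 + 10×11 + 7×7 = 719.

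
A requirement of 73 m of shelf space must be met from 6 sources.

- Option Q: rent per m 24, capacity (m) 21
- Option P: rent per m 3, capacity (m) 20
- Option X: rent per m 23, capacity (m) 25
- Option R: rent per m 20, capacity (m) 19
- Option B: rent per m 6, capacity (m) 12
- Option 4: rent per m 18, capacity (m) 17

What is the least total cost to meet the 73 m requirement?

933

Cheapest first:
Option P at 3: take all 20 m — 53 still needed.
Take 12 from Option B at 6 — need 41 more.
Option 4 (18): use full 17 — 24 m to go.
Option R at 20: take all 19 m — 5 still needed.
Option X at 23: take 5 of its 25 — requirement met.
Option Q: unused.
Cost = 20×3 + 12×6 + 17×18 + 19×20 + 5×23 = 933.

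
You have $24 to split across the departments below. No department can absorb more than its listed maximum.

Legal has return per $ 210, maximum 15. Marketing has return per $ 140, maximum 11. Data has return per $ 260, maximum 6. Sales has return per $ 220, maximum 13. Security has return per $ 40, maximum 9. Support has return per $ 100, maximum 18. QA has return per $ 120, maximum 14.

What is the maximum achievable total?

Highest return per $ first: Data 260 > Sales 220 > Legal 210 > Marketing 140 > QA 120 > Support 100 > Security 40.
Data: +6 to 6 (cap) ; 18 left.
Give Sales 13 to hit its cap of 13 ; 5 left.
Only 5 left; Legal takes them to reach 5.
Total = 210×5 + 260×6 + 220×13 = 5470.

5470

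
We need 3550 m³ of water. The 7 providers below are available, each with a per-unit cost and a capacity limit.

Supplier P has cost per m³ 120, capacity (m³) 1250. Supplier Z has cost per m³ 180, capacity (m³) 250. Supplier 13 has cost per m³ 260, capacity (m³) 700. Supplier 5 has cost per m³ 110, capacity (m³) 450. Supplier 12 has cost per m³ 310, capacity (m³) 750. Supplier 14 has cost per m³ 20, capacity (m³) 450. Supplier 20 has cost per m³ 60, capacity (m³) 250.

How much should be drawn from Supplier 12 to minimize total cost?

Fill from the cheapest provider first.
Supplier 14 (20): use full 450 — 3100 m³ to go.
Supplier 20 at 60: take all 250 m³ — 2850 still needed.
Take 450 from Supplier 5 at 110 — need 2400 more.
Take 1250 from Supplier P at 120 — need 1150 more.
Supplier Z at 180: take all 250 m³ — 900 still needed.
Supplier 13 (260): use full 700 — 200 m³ to go.
Supplier 12 at 310: take 200 of its 750 — requirement met.

200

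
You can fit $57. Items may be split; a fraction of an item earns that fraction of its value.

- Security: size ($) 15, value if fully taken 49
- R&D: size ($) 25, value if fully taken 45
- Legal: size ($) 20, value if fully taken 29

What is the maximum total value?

118.65

Rank by value-to-size ratio: Security 49/15≈3.27, R&D 45/25≈1.8, Legal 29/20≈1.45.
All 15 $ of Security fit (value 49) → 42 remain.
Take all of R&D (25 $, value 45) → 17 $ left.
Only 17 $ remain; take 17/20 of Legal for value 29×17/20 = 24.65.
Total value = 118.65.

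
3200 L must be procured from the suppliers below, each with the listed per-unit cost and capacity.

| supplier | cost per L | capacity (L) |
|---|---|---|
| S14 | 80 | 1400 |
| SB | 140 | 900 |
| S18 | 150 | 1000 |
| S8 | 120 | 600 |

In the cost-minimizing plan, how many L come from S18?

Fill from the cheapest supplier first.
S14 at 80: take all 1400 L ; 1800 still needed.
S8 (120): use full 600 ; 1200 L to go.
SB (140): use full 900 ; 300 L to go.
S18 at 150: take 300 of its 1000 ; requirement met.

300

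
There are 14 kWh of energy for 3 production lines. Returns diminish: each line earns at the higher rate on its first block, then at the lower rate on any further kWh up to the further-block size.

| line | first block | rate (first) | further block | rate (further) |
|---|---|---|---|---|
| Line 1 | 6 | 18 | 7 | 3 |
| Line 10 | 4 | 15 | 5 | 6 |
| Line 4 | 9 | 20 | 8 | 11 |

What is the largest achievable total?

270

Rank every tier by rate: Line 4/T1 20 > Line 1/T1 18 > Line 10/T1 15 > Line 4/T2 11 > Line 10/T2 6 > Line 1/T2 3.
Line 4 T1 at 20: fill all 9 ; 5 left.
Line 1/T1: +5 of 6 at 18; pool empty.
Total = 20×9 + 18×5 = 270.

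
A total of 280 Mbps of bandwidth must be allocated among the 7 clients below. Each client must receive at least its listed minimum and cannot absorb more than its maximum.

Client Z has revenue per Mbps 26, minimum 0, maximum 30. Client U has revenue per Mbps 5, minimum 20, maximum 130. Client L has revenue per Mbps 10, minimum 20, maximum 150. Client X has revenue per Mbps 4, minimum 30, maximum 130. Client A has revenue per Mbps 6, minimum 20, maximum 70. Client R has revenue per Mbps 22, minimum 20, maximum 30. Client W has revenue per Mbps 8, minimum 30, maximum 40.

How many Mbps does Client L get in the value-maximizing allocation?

120

Meeting every minimum uses 0+20+20+30+20+20+30 = 140 Mbps, leaving 140.
Rank by revenue per Mbps: Client Z 26 > Client R 22 > Client L 10 > Client W 8 > Client A 6 > Client U 5 > Client X 4.
Client Z: +30 to 30 (cap) → 110 left.
Client R: +10 to 30 (cap) → 100 left.
Only 100 left; Client L takes them to reach 120.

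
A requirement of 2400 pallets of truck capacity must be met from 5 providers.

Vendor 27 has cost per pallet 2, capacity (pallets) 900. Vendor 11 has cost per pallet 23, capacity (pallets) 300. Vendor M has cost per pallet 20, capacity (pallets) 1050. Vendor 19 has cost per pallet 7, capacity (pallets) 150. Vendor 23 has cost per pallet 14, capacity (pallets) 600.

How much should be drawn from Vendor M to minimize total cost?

750

Cheapest first:
Vendor 27 at 2: take all 900 pallets ; 1500 still needed.
Vendor 19 (7): use full 150 ; 1350 pallets to go.
Vendor 23 at 14: take all 600 pallets ; 750 still needed.
Vendor M at 20: take 750 of its 1050 ; requirement met.
Vendor 11: unused.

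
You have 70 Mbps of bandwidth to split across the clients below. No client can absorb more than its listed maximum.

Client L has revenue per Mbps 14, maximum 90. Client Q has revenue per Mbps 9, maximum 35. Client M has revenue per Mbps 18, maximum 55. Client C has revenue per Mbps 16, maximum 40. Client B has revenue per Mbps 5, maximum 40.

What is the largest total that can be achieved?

Highest revenue per Mbps first: Client M 18 > Client C 16 > Client L 14 > Client Q 9 > Client B 5.
Give Client M 55 to hit its cap of 55 → 15 left.
Client C has room for 40 but only 15 remain, so it gets 15.
Total = 18×55 + 16×15 = 1230.

1230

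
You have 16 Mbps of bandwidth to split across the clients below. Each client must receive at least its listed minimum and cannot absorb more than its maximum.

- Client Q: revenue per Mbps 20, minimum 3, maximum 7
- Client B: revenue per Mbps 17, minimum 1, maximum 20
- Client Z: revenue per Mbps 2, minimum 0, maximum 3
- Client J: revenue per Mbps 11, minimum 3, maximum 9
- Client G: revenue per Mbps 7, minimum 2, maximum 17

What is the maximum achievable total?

Meeting every minimum uses 3+1+0+3+2 = 9 Mbps, leaving 7.
Rank by revenue per Mbps: Client Q 20 > Client B 17 > Client J 11 > Client G 7 > Client Z 2.
Client Q takes 4 more to reach its cap of 7 ; 3 left.
Client B has room for 19 more but only 3 remain, so it gets 4.
Total = 20×7 + 17×4 + 11×3 + 7×2 = 255.

255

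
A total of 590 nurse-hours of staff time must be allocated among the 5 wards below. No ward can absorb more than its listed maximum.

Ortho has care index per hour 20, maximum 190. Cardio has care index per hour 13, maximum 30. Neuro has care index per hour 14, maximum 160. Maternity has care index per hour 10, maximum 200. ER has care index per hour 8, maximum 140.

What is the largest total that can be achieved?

Rank by care index per hour: Ortho 20 > Neuro 14 > Cardio 13 > Maternity 10 > ER 8.
Ortho: +190 to 190 (cap) — 400 left.
Neuro: +160 to 160 (cap) — 240 left.
Cardio takes 30 to reach its cap of 30 — 210 left.
Maternity: +200 to 200 (cap) — 10 left.
ER: +10 (room for 140) → 10. Pool exhausted.
Total = 20×190 + 13×30 + 14×160 + 10×200 + 8×10 = 8510.

8510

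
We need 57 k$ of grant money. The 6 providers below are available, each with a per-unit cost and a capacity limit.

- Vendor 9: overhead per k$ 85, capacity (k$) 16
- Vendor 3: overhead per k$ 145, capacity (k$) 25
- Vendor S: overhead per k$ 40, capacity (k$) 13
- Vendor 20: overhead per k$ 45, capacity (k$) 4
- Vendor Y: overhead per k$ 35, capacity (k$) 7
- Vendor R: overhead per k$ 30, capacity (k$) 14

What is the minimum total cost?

3160

Fill from the cheapest provider first.
Vendor R at 30: take all 14 k$ ; 43 still needed.
Vendor Y at 35: take all 7 k$ ; 36 still needed.
Vendor S (40): use full 13 ; 23 k$ to go.
Vendor 20 (45): use full 4 ; 19 k$ to go.
Vendor 9 at 85: take all 16 k$ ; 3 still needed.
Vendor 3 (145): take the remaining 3 ; done.
Cost = 14×30 + 7×35 + 13×40 + 4×45 + 16×85 + 3×145 = 3160.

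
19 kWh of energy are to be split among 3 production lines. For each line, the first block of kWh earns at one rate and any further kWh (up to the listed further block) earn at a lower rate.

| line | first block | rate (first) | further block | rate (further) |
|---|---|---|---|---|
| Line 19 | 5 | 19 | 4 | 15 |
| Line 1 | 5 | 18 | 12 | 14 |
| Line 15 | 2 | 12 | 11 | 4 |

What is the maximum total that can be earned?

Rank every tier by rate: Line 19/tier1 19 > Line 1/tier1 18 > Line 19/tier2 15 > Line 1/tier2 14 > Line 15/tier1 12 > Line 15/tier2 4.
Fill Line 19 tier1 block (5 at 19) — 14 left.
Fill Line 1 tier1 block (5 at 18) — 9 left.
Line 19 tier2 at 15: fill all 4 — 5 left.
Line 1 tier2 at 14: only 5 left, fill 5.
Total = 19×5 + 18×5 + 15×4 + 14×5 = 315.

315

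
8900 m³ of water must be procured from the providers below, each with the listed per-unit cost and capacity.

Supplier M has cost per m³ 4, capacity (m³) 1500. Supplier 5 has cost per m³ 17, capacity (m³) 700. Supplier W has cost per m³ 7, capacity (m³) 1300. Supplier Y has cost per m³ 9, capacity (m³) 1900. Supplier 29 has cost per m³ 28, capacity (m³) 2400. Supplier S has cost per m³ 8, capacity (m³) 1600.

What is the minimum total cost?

110100

Use providers in increasing cost order.
Take 1500 from Supplier M at 4 — need 7400 more.
Supplier W at 7: take all 1300 m³ — 6100 still needed.
Supplier S at 8: take all 1600 m³ — 4500 still needed.
Supplier Y (9): use full 1900 — 2600 m³ to go.
Supplier 5 (17): use full 700 — 1900 m³ to go.
Supplier 29 (28): take the remaining 1900 — done.
Cost = 1500×4 + 1300×7 + 1600×8 + 1900×9 + 700×17 + 1900×28 = 110100.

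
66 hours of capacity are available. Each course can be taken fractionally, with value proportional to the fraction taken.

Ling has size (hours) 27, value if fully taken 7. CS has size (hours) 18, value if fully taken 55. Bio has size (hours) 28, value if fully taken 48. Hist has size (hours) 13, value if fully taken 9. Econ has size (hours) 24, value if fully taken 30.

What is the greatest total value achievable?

Best value per unit of size first: CS 55/18≈3.06, Bio 48/28≈1.71, Econ 30/24≈1.25, Hist 9/13≈0.692, Ling 7/27≈0.259.
Take all of CS (18 hours, value 55) → 48 hours left.
Take all of Bio (28 hours, value 48) → 20 hours left.
Fill the last 20 hours with part of Econ: 20/24 of it earns 25.
Total value = 128.

128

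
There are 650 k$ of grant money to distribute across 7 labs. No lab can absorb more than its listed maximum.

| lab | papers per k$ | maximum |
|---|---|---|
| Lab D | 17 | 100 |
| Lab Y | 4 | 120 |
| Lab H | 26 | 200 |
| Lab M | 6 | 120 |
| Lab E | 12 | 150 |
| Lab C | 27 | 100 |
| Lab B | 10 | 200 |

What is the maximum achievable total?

12400

Order the labs by papers per k$: Lab C 27 > Lab H 26 > Lab D 17 > Lab E 12 > Lab B 10 > Lab M 6 > Lab Y 4.
Give Lab C 100 to hit its cap of 100 ; 550 left.
Lab H: +200 to 200 (cap) ; 350 left.
Give Lab D 100 to hit its cap of 100 ; 250 left.
Give Lab E 150 to hit its cap of 150 ; 100 left.
Only 100 left; Lab B takes them to reach 100.
Total = 17×100 + 26×200 + 12×150 + 27×100 + 10×100 = 12400.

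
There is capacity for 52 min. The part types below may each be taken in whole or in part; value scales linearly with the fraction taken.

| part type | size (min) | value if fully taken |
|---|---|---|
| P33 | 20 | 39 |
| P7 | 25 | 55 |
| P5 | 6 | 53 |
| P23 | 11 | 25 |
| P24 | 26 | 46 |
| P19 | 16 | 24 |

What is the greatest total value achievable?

152.5

Rank by value-to-size ratio: P5 53/6≈8.83, P23 25/11≈2.27, P7 55/25≈2.2, P33 39/20≈1.95, P24 46/26≈1.77, P19 24/16≈1.5.
P5: take in full, 6 min for value 53 ; 46 left.
P23: take in full, 11 min for value 25 ; 35 left.
All 25 min of P7 fit (value 55) ; 10 remain.
Only 10 min remain; take 10/20 of P33 for value 39×10/20 = 19.5.
Total value = 152.5.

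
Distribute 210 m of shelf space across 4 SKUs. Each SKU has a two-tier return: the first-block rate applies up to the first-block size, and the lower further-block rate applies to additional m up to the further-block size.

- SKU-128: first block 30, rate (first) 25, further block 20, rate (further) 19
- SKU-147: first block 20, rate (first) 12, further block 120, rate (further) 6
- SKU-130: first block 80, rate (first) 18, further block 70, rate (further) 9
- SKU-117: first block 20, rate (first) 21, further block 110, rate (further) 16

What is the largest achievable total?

Treat each block as its own option and order by rate: SKU-128/first 25 > SKU-117/first 21 > SKU-128/second 19 > SKU-130/first 18 > SKU-117/second 16 > SKU-147/first 12 > SKU-130/second 9 > SKU-147/second 6.
Fill SKU-128 first block (30 at 25) — 180 left.
SKU-117/first (21): +20 — 160 left.
SKU-128 second at 19: fill all 20 — 140 left.
SKU-130/first (18): +80 — 60 left.
SKU-117 second at 16: only 60 left, fill 60.
Total = 25×30 + 21×20 + 19×20 + 18×80 + 16×60 = 3950.

3950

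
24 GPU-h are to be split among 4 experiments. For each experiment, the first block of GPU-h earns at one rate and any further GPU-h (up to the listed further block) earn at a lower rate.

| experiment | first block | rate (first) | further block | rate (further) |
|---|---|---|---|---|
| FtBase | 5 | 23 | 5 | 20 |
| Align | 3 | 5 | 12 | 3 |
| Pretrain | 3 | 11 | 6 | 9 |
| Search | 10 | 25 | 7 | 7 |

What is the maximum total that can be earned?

Order all 8 blocks by rate: Search/first 25 > FtBase/first 23 > FtBase/second 20 > Pretrain/first 11 > Pretrain/second 9 > Search/second 7 > Align/first 5 > Align/second 3.
Search/first (25): +10 ; 14 left.
FtBase first at 23: fill all 5 ; 9 left.
FtBase/second (20): +5 ; 4 left.
Pretrain/first (11): +3 ; 1 left.
Pretrain/second: +1 of 6 at 9; pool empty.
Total = 25×10 + 23×5 + 20×5 + 11×3 + 9×1 = 507.

507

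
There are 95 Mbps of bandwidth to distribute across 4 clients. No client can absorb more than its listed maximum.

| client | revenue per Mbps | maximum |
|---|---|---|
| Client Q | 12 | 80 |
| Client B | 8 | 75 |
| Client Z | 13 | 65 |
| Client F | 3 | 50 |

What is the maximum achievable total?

1205

Rank by revenue per Mbps: Client Z 13 > Client Q 12 > Client B 8 > Client F 3.
Client Z takes 65 to reach its cap of 65 ; 30 left.
Only 30 left; Client Q takes them to reach 30.
Total = 12×30 + 13×65 = 1205.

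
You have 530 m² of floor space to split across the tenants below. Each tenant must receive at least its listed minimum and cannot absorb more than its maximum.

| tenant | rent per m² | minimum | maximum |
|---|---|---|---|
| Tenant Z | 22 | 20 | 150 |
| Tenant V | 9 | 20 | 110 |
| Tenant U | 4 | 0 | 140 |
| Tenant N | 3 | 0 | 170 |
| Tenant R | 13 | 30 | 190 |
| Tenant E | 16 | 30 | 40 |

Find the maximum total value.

Meeting every minimum uses 20+20+0+0+30+30 = 100 m², leaving 430.
Order the tenants by rent per m²: Tenant Z 22 > Tenant E 16 > Tenant R 13 > Tenant V 9 > Tenant U 4 > Tenant N 3.
Tenant Z: +130 to 150 (cap) — 300 left.
Give Tenant E 10 more to hit its cap of 40 — 290 left.
Give Tenant R 160 more to hit its cap of 190 — 130 left.
Give Tenant V 90 more to hit its cap of 110 — 40 left.
Tenant U has room for 140 more but only 40 remain, so it gets 40.
Total = 22×150 + 9×110 + 4×40 + 13×190 + 16×40 = 7560.

7560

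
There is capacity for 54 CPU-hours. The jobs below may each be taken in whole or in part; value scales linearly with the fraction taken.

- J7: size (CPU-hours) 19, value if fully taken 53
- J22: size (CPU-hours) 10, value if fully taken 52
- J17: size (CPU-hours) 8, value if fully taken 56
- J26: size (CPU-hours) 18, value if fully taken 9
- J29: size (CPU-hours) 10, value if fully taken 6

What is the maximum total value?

170.5

Best value per unit of size first: J17 56/8≈7, J22 52/10≈5.2, J7 53/19≈2.79, J29 6/10≈0.6, J26 9/18≈0.5.
Take all of J17 (8 CPU-hours, value 56) → 46 CPU-hours left.
Take all of J22 (10 CPU-hours, value 52) → 36 CPU-hours left.
J7: take in full, 19 CPU-hours for value 53 → 17 left.
All 10 CPU-hours of J29 fit (value 6) → 7 remain.
7 CPU-hours left: a 7/18 share of J26 gives 9×7/18 = 3.5.
Total value = 170.5.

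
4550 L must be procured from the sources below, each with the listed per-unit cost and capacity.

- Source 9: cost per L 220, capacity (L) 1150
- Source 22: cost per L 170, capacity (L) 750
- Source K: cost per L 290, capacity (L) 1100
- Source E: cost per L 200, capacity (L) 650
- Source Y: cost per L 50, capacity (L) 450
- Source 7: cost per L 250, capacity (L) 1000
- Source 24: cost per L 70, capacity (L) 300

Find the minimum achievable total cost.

876500

Fill from the cheapest source first.
Take 450 from Source Y at 50 → need 4100 more.
Source 24 at 70: take all 300 L → 3800 still needed.
Take 750 from Source 22 at 170 → need 3050 more.
Source E (200): use full 650 → 2400 L to go.
Source 9 at 220: take all 1150 L → 1250 still needed.
Source 7 at 250: take all 1000 L → 250 still needed.
Source K (290): take the remaining 250 → done.
Cost = 450×50 + 300×70 + 750×170 + 650×200 + 1150×220 + 1000×250 + 250×290 = 876500.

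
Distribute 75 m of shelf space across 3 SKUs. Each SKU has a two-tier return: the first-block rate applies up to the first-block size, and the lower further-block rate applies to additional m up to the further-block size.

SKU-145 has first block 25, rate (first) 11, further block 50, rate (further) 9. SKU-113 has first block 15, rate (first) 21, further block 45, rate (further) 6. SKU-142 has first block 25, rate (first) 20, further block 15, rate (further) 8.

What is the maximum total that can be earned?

Rank every tier by rate: SKU-113/tier1 21 > SKU-142/tier1 20 > SKU-145/tier1 11 > SKU-145/tier2 9 > SKU-142/tier2 8 > SKU-113/tier2 6.
SKU-113 tier1 at 21: fill all 15 — 60 left.
Fill SKU-142 tier1 block (25 at 20) — 35 left.
SKU-145/tier1 (11): +25 — 10 left.
10 remain; put them into SKU-145 tier2 at 9.
Total = 21×15 + 20×25 + 11×25 + 9×10 = 1180.

1180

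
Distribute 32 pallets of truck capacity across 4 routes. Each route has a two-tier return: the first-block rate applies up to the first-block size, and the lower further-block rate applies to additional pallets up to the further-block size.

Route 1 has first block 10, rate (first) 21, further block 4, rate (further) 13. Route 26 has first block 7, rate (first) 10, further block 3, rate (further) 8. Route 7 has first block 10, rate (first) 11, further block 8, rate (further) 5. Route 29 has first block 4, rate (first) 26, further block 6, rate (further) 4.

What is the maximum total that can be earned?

Treat each block as its own option and order by rate: Route 29/tier1 26 > Route 1/tier1 21 > Route 1/tier2 13 > Route 7/tier1 11 > Route 26/tier1 10 > Route 26/tier2 8 > Route 7/tier2 5 > Route 29/tier2 4.
Fill Route 29 tier1 block (4 at 26) ; 28 left.
Fill Route 1 tier1 block (10 at 21) ; 18 left.
Route 1/tier2 (13): +4 ; 14 left.
Route 7/tier1 (11): +10 ; 4 left.
4 remain; put them into Route 26 tier1 at 10.
Total = 26×4 + 21×10 + 13×4 + 11×10 + 10×4 = 516.

516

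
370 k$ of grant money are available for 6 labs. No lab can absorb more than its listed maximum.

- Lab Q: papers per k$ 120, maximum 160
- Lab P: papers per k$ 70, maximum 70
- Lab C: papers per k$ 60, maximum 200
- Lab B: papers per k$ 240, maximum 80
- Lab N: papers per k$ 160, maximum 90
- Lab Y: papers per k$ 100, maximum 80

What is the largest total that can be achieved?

Rank by papers per k$: Lab B 240 > Lab N 160 > Lab Q 120 > Lab Y 100 > Lab P 70 > Lab C 60.
Lab B: +80 to 80 (cap) ; 290 left.
Lab N takes 90 to reach its cap of 90 ; 200 left.
Give Lab Q 160 to hit its cap of 160 ; 40 left.
Lab Y: +40 (room for 80) → 40. Pool exhausted.
Total = 120×160 + 240×80 + 160×90 + 100×40 = 56800.

56800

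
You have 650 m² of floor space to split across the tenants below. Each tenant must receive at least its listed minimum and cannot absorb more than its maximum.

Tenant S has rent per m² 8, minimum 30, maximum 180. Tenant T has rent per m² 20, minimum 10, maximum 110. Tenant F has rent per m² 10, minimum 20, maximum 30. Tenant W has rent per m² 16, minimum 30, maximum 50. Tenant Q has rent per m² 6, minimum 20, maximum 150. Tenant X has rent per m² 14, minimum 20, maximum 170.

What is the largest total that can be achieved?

7780

Meeting every minimum uses 30+10+20+30+20+20 = 130 m², leaving 520.
Order the tenants by rent per m²: Tenant T 20 > Tenant W 16 > Tenant X 14 > Tenant F 10 > Tenant S 8 > Tenant Q 6.
Tenant T: +100 to 110 (cap) — 420 left.
Tenant W takes 20 more to reach its cap of 50 — 400 left.
Give Tenant X 150 more to hit its cap of 170 — 250 left.
Tenant F: +10 to 30 (cap) — 240 left.
Tenant S takes 150 more to reach its cap of 180 — 90 left.
Tenant Q has room for 130 more but only 90 remain, so it gets 110.
Total = 8×180 + 20×110 + 10×30 + 16×50 + 6×110 + 14×170 = 7780.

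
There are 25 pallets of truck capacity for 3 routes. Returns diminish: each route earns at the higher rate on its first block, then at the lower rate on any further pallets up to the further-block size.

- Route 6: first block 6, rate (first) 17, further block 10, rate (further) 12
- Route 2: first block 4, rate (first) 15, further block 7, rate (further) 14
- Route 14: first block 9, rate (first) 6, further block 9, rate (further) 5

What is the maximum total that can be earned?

Order all 6 blocks by rate: Route 6/tier1 17 > Route 2/tier1 15 > Route 2/tier2 14 > Route 6/tier2 12 > Route 14/tier1 6 > Route 14/tier2 5.
Fill Route 6 tier1 block (6 at 17) — 19 left.
Fill Route 2 tier1 block (4 at 15) — 15 left.
Route 2 tier2 at 14: fill all 7 — 8 left.
8 remain; put them into Route 6 tier2 at 12.
Total = 17×6 + 15×4 + 14×7 + 12×8 = 356.

356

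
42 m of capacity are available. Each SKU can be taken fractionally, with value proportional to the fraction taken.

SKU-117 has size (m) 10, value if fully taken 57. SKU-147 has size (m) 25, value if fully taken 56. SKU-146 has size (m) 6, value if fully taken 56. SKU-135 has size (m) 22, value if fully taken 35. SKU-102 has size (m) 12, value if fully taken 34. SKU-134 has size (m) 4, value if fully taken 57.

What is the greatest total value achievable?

Sort by value density: SKU-134 57/4≈14.2, SKU-146 56/6≈9.33, SKU-117 57/10≈5.7, SKU-102 34/12≈2.83, SKU-147 56/25≈2.24, SKU-135 35/22≈1.59.
Take all of SKU-134 (4 m, value 57) ; 38 m left.
Take all of SKU-146 (6 m, value 56) ; 32 m left.
Take all of SKU-117 (10 m, value 57) ; 22 m left.
SKU-102: take in full, 12 m for value 34 ; 10 left.
Only 10 m remain; take 10/25 of SKU-147 for value 56×10/25 = 22.4.
Total value = 226.4.

226.4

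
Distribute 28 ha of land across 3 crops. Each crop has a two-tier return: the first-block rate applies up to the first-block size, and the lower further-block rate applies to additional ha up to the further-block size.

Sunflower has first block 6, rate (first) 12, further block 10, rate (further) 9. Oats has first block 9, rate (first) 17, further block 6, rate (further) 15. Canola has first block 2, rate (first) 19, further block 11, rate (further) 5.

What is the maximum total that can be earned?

398

Rank every tier by rate: Canola/T1 19 > Oats/T1 17 > Oats/T2 15 > Sunflower/T1 12 > Sunflower/T2 9 > Canola/T2 5.
Canola T1 at 19: fill all 2 ; 26 left.
Oats T1 at 17: fill all 9 ; 17 left.
Oats T2 at 15: fill all 6 ; 11 left.
Fill Sunflower T1 block (6 at 12) ; 5 left.
Sunflower T2 at 9: only 5 left, fill 5.
Total = 19×2 + 17×9 + 15×6 + 12×6 + 9×5 = 398.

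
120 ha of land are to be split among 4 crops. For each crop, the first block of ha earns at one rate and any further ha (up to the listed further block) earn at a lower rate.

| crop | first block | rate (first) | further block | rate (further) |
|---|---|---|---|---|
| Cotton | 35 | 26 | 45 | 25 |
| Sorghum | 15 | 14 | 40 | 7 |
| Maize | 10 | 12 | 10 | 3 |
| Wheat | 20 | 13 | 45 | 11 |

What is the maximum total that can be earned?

2565

Rank every tier by rate: Cotton/first 26 > Cotton/second 25 > Sorghum/first 14 > Wheat/first 13 > Maize/first 12 > Wheat/second 11 > Sorghum/second 7 > Maize/second 3.
Cotton/first (26): +35 ; 85 left.
Cotton/second (25): +45 ; 40 left.
Fill Sorghum first block (15 at 14) ; 25 left.
Fill Wheat first block (20 at 13) ; 5 left.
Maize/first: +5 of 10 at 12; pool empty.
Total = 26×35 + 25×45 + 14×15 + 13×20 + 12×5 = 2565.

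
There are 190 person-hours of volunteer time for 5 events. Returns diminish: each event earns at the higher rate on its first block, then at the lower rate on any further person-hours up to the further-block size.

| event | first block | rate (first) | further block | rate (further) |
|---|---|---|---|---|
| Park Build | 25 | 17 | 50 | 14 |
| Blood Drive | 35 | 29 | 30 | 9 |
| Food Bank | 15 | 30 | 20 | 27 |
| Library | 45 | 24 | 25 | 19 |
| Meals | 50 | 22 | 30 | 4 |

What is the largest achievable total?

Order all 10 blocks by rate: Food Bank/T1 30 > Blood Drive/T1 29 > Food Bank/T2 27 > Library/T1 24 > Meals/T1 22 > Library/T2 19 > Park Build/T1 17 > Park Build/T2 14 > Blood Drive/T2 9 > Meals/T2 4.
Food Bank/T1 (30): +15 → 175 left.
Blood Drive T1 at 29: fill all 35 → 140 left.
Fill Food Bank T2 block (20 at 27) → 120 left.
Library/T1 (24): +45 → 75 left.
Meals/T1 (22): +50 → 25 left.
Fill Library T2 block (25 at 19) → 0 left.
Total = 30×15 + 29×35 + 27×20 + 24×45 + 22×50 + 19×25 = 4660.

4660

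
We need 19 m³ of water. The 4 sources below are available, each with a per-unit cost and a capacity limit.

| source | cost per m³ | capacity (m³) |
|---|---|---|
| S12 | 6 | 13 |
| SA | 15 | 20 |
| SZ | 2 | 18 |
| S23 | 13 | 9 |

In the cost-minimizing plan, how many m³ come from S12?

1

Fill from the cheapest source first.
Take 18 from SZ at 2 ; need 1 more.
S12 (6): take the remaining 1 ; done.
S23, SA: unused.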